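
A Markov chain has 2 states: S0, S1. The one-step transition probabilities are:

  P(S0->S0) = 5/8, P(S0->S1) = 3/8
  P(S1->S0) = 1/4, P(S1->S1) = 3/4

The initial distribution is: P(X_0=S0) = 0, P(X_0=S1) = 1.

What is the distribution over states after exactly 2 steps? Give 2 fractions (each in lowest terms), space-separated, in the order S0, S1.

Propagating the distribution step by step (d_{t+1} = d_t * P):
d_0 = (S0=0, S1=1)
  d_1[S0] = 0*5/8 + 1*1/4 = 1/4
  d_1[S1] = 0*3/8 + 1*3/4 = 3/4
d_1 = (S0=1/4, S1=3/4)
  d_2[S0] = 1/4*5/8 + 3/4*1/4 = 11/32
  d_2[S1] = 1/4*3/8 + 3/4*3/4 = 21/32
d_2 = (S0=11/32, S1=21/32)

Answer: 11/32 21/32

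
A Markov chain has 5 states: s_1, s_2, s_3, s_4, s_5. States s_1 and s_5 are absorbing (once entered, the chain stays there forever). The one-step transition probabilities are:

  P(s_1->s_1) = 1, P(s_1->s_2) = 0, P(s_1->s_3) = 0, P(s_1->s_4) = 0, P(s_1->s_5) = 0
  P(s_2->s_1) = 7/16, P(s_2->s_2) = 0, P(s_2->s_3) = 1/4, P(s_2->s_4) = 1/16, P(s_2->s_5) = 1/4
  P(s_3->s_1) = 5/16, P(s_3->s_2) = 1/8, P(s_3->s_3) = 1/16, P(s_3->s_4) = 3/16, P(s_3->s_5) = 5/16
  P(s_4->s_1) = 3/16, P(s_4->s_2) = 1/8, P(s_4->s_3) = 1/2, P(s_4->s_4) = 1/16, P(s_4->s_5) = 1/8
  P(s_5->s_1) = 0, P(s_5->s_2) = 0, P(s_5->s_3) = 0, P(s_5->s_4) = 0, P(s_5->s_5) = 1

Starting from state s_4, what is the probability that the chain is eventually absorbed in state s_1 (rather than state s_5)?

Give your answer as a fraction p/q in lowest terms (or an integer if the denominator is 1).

Answer: 849/1513

Derivation:
Let a_i = P(absorbed in s_1 | start in state i).
Boundary conditions: a_s_1 = 1, a_s_5 = 0.
For each transient state i, a_i = sum_j P(i->j) * a_j:
  a_s_2 = 7/16*a_s_1 + 0*a_s_2 + 1/4*a_s_3 + 1/16*a_s_4 + 1/4*a_s_5
  a_s_3 = 5/16*a_s_1 + 1/8*a_s_2 + 1/16*a_s_3 + 3/16*a_s_4 + 5/16*a_s_5
  a_s_4 = 3/16*a_s_1 + 1/8*a_s_2 + 1/2*a_s_3 + 1/16*a_s_4 + 1/8*a_s_5

Substituting a_s_1 = 1 and a_s_5 = 0, rearrange to (I - Q) a = r where r[i] = P(i -> s_1):
  [1, -1/4, -1/16] . (a_s_2, a_s_3, a_s_4) = 7/16
  [-1/8, 15/16, -3/16] . (a_s_2, a_s_3, a_s_4) = 5/16
  [-1/8, -1/2, 15/16] . (a_s_2, a_s_3, a_s_4) = 3/16

Solving yields:
  a_s_2 = 914/1513
  a_s_3 = 796/1513
  a_s_4 = 849/1513

Starting state is s_4, so the absorption probability is a_s_4 = 849/1513.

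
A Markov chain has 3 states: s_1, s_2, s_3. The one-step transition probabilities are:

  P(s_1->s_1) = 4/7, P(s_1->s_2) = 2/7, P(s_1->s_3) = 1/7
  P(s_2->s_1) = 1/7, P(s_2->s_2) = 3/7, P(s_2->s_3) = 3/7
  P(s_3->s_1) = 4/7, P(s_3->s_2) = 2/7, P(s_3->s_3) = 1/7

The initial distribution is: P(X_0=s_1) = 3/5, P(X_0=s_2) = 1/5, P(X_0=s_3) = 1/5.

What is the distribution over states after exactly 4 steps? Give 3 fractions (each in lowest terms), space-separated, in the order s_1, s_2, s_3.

Propagating the distribution step by step (d_{t+1} = d_t * P):
d_0 = (s_1=3/5, s_2=1/5, s_3=1/5)
  d_1[s_1] = 3/5*4/7 + 1/5*1/7 + 1/5*4/7 = 17/35
  d_1[s_2] = 3/5*2/7 + 1/5*3/7 + 1/5*2/7 = 11/35
  d_1[s_3] = 3/5*1/7 + 1/5*3/7 + 1/5*1/7 = 1/5
d_1 = (s_1=17/35, s_2=11/35, s_3=1/5)
  d_2[s_1] = 17/35*4/7 + 11/35*1/7 + 1/5*4/7 = 107/245
  d_2[s_2] = 17/35*2/7 + 11/35*3/7 + 1/5*2/7 = 81/245
  d_2[s_3] = 17/35*1/7 + 11/35*3/7 + 1/5*1/7 = 57/245
d_2 = (s_1=107/245, s_2=81/245, s_3=57/245)
  d_3[s_1] = 107/245*4/7 + 81/245*1/7 + 57/245*4/7 = 737/1715
  d_3[s_2] = 107/245*2/7 + 81/245*3/7 + 57/245*2/7 = 571/1715
  d_3[s_3] = 107/245*1/7 + 81/245*3/7 + 57/245*1/7 = 407/1715
d_3 = (s_1=737/1715, s_2=571/1715, s_3=407/1715)
  d_4[s_1] = 737/1715*4/7 + 571/1715*1/7 + 407/1715*4/7 = 5147/12005
  d_4[s_2] = 737/1715*2/7 + 571/1715*3/7 + 407/1715*2/7 = 4001/12005
  d_4[s_3] = 737/1715*1/7 + 571/1715*3/7 + 407/1715*1/7 = 2857/12005
d_4 = (s_1=5147/12005, s_2=4001/12005, s_3=2857/12005)

Answer: 5147/12005 4001/12005 2857/12005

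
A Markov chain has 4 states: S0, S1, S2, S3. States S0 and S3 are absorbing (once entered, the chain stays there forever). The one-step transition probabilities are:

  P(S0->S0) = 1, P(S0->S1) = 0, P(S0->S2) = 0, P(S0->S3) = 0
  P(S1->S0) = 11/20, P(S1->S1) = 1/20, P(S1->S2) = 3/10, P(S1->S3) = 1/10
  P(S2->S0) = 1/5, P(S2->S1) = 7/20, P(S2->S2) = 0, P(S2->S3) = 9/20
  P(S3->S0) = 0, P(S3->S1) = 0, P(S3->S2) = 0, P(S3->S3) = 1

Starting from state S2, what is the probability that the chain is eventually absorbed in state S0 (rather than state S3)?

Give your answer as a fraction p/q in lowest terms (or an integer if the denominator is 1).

Answer: 153/338

Derivation:
Let a_i = P(absorbed in S0 | start in state i).
Boundary conditions: a_S0 = 1, a_S3 = 0.
For each transient state i, a_i = sum_j P(i->j) * a_j:
  a_S1 = 11/20*a_S0 + 1/20*a_S1 + 3/10*a_S2 + 1/10*a_S3
  a_S2 = 1/5*a_S0 + 7/20*a_S1 + 0*a_S2 + 9/20*a_S3

Substituting a_S0 = 1 and a_S3 = 0, rearrange to (I - Q) a = r where r[i] = P(i -> S0):
  [19/20, -3/10] . (a_S1, a_S2) = 11/20
  [-7/20, 1] . (a_S1, a_S2) = 1/5

Solving yields:
  a_S1 = 122/169
  a_S2 = 153/338

Starting state is S2, so the absorption probability is a_S2 = 153/338.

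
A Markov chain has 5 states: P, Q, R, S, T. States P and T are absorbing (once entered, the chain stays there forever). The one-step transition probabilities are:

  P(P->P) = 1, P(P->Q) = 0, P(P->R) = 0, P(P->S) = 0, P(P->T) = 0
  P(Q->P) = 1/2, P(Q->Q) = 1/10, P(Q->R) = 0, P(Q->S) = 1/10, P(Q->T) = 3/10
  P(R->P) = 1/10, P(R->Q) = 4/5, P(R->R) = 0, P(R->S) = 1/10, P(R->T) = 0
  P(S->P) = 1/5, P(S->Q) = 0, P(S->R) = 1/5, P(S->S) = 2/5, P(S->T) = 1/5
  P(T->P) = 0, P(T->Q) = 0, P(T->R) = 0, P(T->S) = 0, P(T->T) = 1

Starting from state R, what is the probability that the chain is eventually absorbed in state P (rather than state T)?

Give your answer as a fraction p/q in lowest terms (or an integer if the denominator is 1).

Let a_i = P(absorbed in P | start in state i).
Boundary conditions: a_P = 1, a_T = 0.
For each transient state i, a_i = sum_j P(i->j) * a_j:
  a_Q = 1/2*a_P + 1/10*a_Q + 0*a_R + 1/10*a_S + 3/10*a_T
  a_R = 1/10*a_P + 4/5*a_Q + 0*a_R + 1/10*a_S + 0*a_T
  a_S = 1/5*a_P + 0*a_Q + 1/5*a_R + 2/5*a_S + 1/5*a_T

Substituting a_P = 1 and a_T = 0, rearrange to (I - Q) a = r where r[i] = P(i -> P):
  [9/10, 0, -1/10] . (a_Q, a_R, a_S) = 1/2
  [-4/5, 1, -1/10] . (a_Q, a_R, a_S) = 1/10
  [0, -1/5, 3/5] . (a_Q, a_R, a_S) = 1/5

Solving yields:
  a_Q = 156/253
  a_R = 164/253
  a_S = 139/253

Starting state is R, so the absorption probability is a_R = 164/253.

Answer: 164/253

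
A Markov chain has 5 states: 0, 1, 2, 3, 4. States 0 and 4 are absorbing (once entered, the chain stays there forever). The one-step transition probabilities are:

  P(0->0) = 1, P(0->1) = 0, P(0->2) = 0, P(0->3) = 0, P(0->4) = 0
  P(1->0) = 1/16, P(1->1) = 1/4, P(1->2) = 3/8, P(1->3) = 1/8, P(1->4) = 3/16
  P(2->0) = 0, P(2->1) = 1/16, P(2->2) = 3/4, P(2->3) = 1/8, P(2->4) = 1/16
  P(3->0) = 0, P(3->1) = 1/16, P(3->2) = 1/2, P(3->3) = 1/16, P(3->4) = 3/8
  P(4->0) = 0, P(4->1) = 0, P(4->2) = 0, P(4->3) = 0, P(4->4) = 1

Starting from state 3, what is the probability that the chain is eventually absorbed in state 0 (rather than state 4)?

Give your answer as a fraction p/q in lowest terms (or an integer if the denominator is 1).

Let a_i = P(absorbed in 0 | start in state i).
Boundary conditions: a_0 = 1, a_4 = 0.
For each transient state i, a_i = sum_j P(i->j) * a_j:
  a_1 = 1/16*a_0 + 1/4*a_1 + 3/8*a_2 + 1/8*a_3 + 3/16*a_4
  a_2 = 0*a_0 + 1/16*a_1 + 3/4*a_2 + 1/8*a_3 + 1/16*a_4
  a_3 = 0*a_0 + 1/16*a_1 + 1/2*a_2 + 1/16*a_3 + 3/8*a_4

Substituting a_0 = 1 and a_4 = 0, rearrange to (I - Q) a = r where r[i] = P(i -> 0):
  [3/4, -3/8, -1/8] . (a_1, a_2, a_3) = 1/16
  [-1/16, 1/4, -1/8] . (a_1, a_2, a_3) = 0
  [-1/16, -1/2, 15/16] . (a_1, a_2, a_3) = 0

Solving yields:
  a_1 = 22/201
  a_2 = 17/402
  a_3 = 2/67

Starting state is 3, so the absorption probability is a_3 = 2/67.

Answer: 2/67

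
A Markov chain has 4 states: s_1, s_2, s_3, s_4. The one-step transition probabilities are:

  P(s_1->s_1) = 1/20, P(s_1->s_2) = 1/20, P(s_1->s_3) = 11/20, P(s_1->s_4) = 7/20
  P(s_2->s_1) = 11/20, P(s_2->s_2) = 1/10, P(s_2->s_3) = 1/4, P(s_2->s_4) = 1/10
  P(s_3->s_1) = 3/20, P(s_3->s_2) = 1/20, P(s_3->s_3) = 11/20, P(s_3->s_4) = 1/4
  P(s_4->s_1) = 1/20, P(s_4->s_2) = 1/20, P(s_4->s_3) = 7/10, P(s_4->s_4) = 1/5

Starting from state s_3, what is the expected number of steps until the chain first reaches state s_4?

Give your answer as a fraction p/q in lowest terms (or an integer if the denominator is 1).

Answer: 4180/1077

Derivation:
Let h_i = expected steps to first reach s_4 from state i.
Boundary: h_s_4 = 0.
First-step equations for the other states:
  h_s_1 = 1 + 1/20*h_s_1 + 1/20*h_s_2 + 11/20*h_s_3 + 7/20*h_s_4
  h_s_2 = 1 + 11/20*h_s_1 + 1/10*h_s_2 + 1/4*h_s_3 + 1/10*h_s_4
  h_s_3 = 1 + 3/20*h_s_1 + 1/20*h_s_2 + 11/20*h_s_3 + 1/4*h_s_4

Substituting h_s_4 = 0 and rearranging gives the linear system (I - Q) h = 1:
  [19/20, -1/20, -11/20] . (h_s_1, h_s_2, h_s_3) = 1
  [-11/20, 9/10, -1/4] . (h_s_1, h_s_2, h_s_3) = 1
  [-3/20, -1/20, 9/20] . (h_s_1, h_s_2, h_s_3) = 1

Solving yields:
  h_s_1 = 3800/1077
  h_s_2 = 1560/359
  h_s_3 = 4180/1077

Starting state is s_3, so the expected hitting time is h_s_3 = 4180/1077.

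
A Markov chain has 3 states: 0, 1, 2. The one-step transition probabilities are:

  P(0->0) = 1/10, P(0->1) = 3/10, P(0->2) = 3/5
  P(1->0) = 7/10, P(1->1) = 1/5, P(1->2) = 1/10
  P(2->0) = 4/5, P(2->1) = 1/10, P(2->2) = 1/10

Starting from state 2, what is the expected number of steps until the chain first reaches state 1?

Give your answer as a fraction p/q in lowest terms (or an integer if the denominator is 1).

Answer: 170/33

Derivation:
Let h_i = expected steps to first reach 1 from state i.
Boundary: h_1 = 0.
First-step equations for the other states:
  h_0 = 1 + 1/10*h_0 + 3/10*h_1 + 3/5*h_2
  h_2 = 1 + 4/5*h_0 + 1/10*h_1 + 1/10*h_2

Substituting h_1 = 0 and rearranging gives the linear system (I - Q) h = 1:
  [9/10, -3/5] . (h_0, h_2) = 1
  [-4/5, 9/10] . (h_0, h_2) = 1

Solving yields:
  h_0 = 50/11
  h_2 = 170/33

Starting state is 2, so the expected hitting time is h_2 = 170/33.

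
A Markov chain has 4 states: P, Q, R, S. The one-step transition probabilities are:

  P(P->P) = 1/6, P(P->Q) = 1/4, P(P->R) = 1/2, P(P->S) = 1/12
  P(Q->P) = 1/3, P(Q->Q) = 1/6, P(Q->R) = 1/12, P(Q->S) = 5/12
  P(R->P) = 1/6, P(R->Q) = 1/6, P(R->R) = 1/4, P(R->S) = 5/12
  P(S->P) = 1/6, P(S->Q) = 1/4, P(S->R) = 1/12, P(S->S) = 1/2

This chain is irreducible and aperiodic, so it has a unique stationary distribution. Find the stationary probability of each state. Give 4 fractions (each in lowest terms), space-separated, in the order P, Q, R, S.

The stationary distribution satisfies pi = pi * P, i.e.:
  pi_P = 1/6*pi_P + 1/3*pi_Q + 1/6*pi_R + 1/6*pi_S
  pi_Q = 1/4*pi_P + 1/6*pi_Q + 1/6*pi_R + 1/4*pi_S
  pi_R = 1/2*pi_P + 1/12*pi_Q + 1/4*pi_R + 1/12*pi_S
  pi_S = 1/12*pi_P + 5/12*pi_Q + 5/12*pi_R + 1/2*pi_S
with normalization: pi_P + pi_Q + pi_R + pi_S = 1.

Using the first 3 balance equations plus normalization, the linear system A*pi = b is:
  [-5/6, 1/3, 1/6, 1/6] . pi = 0
  [1/4, -5/6, 1/6, 1/4] . pi = 0
  [1/2, 1/12, -3/4, 1/12] . pi = 0
  [1, 1, 1, 1] . pi = 1

Solving yields:
  pi_P = 159/785
  pi_Q = 169/785
  pi_R = 158/785
  pi_S = 299/785

Verification (pi * P):
  159/785*1/6 + 169/785*1/3 + 158/785*1/6 + 299/785*1/6 = 159/785 = pi_P  (ok)
  159/785*1/4 + 169/785*1/6 + 158/785*1/6 + 299/785*1/4 = 169/785 = pi_Q  (ok)
  159/785*1/2 + 169/785*1/12 + 158/785*1/4 + 299/785*1/12 = 158/785 = pi_R  (ok)
  159/785*1/12 + 169/785*5/12 + 158/785*5/12 + 299/785*1/2 = 299/785 = pi_S  (ok)

Answer: 159/785 169/785 158/785 299/785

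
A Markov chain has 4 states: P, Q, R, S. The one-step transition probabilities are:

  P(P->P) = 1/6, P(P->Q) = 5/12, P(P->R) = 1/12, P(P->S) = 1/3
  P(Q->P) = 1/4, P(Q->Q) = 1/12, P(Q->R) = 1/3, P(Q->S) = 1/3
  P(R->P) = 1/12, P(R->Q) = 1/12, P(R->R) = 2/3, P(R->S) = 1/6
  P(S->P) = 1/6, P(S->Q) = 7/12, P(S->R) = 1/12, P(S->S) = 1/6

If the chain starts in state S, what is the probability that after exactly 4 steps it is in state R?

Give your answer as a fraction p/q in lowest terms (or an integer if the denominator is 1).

Computing P^4 by repeated multiplication:
P^1 =
  P: [1/6, 5/12, 1/12, 1/3]
  Q: [1/4, 1/12, 1/3, 1/3]
  R: [1/12, 1/12, 2/3, 1/6]
  S: [1/6, 7/12, 1/12, 1/6]
P^2 =
  P: [7/36, 11/36, 17/72, 19/72]
  Q: [7/48, 1/3, 43/144, 2/9]
  R: [17/144, 7/36, 71/144, 7/36]
  S: [5/24, 2/9, 5/18, 7/24]
P^3 =
  P: [149/864, 121/432, 257/864, 1/4]
  Q: [293/1728, 35/144, 589/1728, 71/288]
  R: [245/1728, 95/432, 725/1728, 7/32]
  S: [35/216, 43/144, 65/216, 103/432]
P^4 =
  P: [571/3456, 689/2592, 3389/10368, 1255/5184]
  Q: [3287/20736, 341/1296, 7111/20736, 2441/10368]
  R: [1037/6912, 311/1296, 7943/20736, 2353/10368]
  S: [863/5184, 665/2592, 1729/5184, 631/2592]

(P^4)[S -> R] = 1729/5184

Answer: 1729/5184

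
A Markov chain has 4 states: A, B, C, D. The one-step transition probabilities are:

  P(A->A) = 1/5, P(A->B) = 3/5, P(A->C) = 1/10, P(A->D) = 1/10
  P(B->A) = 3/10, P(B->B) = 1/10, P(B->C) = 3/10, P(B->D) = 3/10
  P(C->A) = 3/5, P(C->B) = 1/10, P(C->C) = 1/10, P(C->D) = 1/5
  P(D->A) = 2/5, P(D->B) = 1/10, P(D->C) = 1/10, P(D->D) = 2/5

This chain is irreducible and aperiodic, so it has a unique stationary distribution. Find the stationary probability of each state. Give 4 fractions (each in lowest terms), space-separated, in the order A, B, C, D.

The stationary distribution satisfies pi = pi * P, i.e.:
  pi_A = 1/5*pi_A + 3/10*pi_B + 3/5*pi_C + 2/5*pi_D
  pi_B = 3/5*pi_A + 1/10*pi_B + 1/10*pi_C + 1/10*pi_D
  pi_C = 1/10*pi_A + 3/10*pi_B + 1/10*pi_C + 1/10*pi_D
  pi_D = 1/10*pi_A + 3/10*pi_B + 1/5*pi_C + 2/5*pi_D
with normalization: pi_A + pi_B + pi_C + pi_D = 1.

Using the first 3 balance equations plus normalization, the linear system A*pi = b is:
  [-4/5, 3/10, 3/5, 2/5] . pi = 0
  [3/5, -9/10, 1/10, 1/10] . pi = 0
  [1/10, 3/10, -9/10, 1/10] . pi = 0
  [1, 1, 1, 1] . pi = 1

Solving yields:
  pi_A = 69/205
  pi_B = 11/41
  pi_C = 63/410
  pi_D = 99/410

Verification (pi * P):
  69/205*1/5 + 11/41*3/10 + 63/410*3/5 + 99/410*2/5 = 69/205 = pi_A  (ok)
  69/205*3/5 + 11/41*1/10 + 63/410*1/10 + 99/410*1/10 = 11/41 = pi_B  (ok)
  69/205*1/10 + 11/41*3/10 + 63/410*1/10 + 99/410*1/10 = 63/410 = pi_C  (ok)
  69/205*1/10 + 11/41*3/10 + 63/410*1/5 + 99/410*2/5 = 99/410 = pi_D  (ok)

Answer: 69/205 11/41 63/410 99/410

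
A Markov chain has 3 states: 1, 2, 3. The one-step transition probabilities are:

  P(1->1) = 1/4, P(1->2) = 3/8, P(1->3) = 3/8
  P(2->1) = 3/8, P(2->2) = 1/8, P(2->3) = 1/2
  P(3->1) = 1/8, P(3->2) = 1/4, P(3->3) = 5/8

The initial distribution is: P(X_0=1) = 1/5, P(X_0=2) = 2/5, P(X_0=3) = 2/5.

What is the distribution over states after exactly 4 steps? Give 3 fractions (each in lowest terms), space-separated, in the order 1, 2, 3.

Propagating the distribution step by step (d_{t+1} = d_t * P):
d_0 = (1=1/5, 2=2/5, 3=2/5)
  d_1[1] = 1/5*1/4 + 2/5*3/8 + 2/5*1/8 = 1/4
  d_1[2] = 1/5*3/8 + 2/5*1/8 + 2/5*1/4 = 9/40
  d_1[3] = 1/5*3/8 + 2/5*1/2 + 2/5*5/8 = 21/40
d_1 = (1=1/4, 2=9/40, 3=21/40)
  d_2[1] = 1/4*1/4 + 9/40*3/8 + 21/40*1/8 = 17/80
  d_2[2] = 1/4*3/8 + 9/40*1/8 + 21/40*1/4 = 81/320
  d_2[3] = 1/4*3/8 + 9/40*1/2 + 21/40*5/8 = 171/320
d_2 = (1=17/80, 2=81/320, 3=171/320)
  d_3[1] = 17/80*1/4 + 81/320*3/8 + 171/320*1/8 = 55/256
  d_3[2] = 17/80*3/8 + 81/320*1/8 + 171/320*1/4 = 627/2560
  d_3[3] = 17/80*3/8 + 81/320*1/2 + 171/320*5/8 = 1383/2560
d_3 = (1=55/256, 2=627/2560, 3=1383/2560)
  d_4[1] = 55/256*1/4 + 627/2560*3/8 + 1383/2560*1/8 = 1091/5120
  d_4[2] = 55/256*3/8 + 627/2560*1/8 + 1383/2560*1/4 = 5043/20480
  d_4[3] = 55/256*3/8 + 627/2560*1/2 + 1383/2560*5/8 = 11073/20480
d_4 = (1=1091/5120, 2=5043/20480, 3=11073/20480)

Answer: 1091/5120 5043/20480 11073/20480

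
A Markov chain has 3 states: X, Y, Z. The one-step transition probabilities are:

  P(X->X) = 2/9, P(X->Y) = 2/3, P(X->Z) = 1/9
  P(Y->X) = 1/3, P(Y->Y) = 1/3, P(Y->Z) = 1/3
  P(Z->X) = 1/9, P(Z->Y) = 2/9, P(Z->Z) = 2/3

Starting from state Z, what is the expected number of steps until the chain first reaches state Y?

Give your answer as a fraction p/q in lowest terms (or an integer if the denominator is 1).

Answer: 18/5

Derivation:
Let h_i = expected steps to first reach Y from state i.
Boundary: h_Y = 0.
First-step equations for the other states:
  h_X = 1 + 2/9*h_X + 2/3*h_Y + 1/9*h_Z
  h_Z = 1 + 1/9*h_X + 2/9*h_Y + 2/3*h_Z

Substituting h_Y = 0 and rearranging gives the linear system (I - Q) h = 1:
  [7/9, -1/9] . (h_X, h_Z) = 1
  [-1/9, 1/3] . (h_X, h_Z) = 1

Solving yields:
  h_X = 9/5
  h_Z = 18/5

Starting state is Z, so the expected hitting time is h_Z = 18/5.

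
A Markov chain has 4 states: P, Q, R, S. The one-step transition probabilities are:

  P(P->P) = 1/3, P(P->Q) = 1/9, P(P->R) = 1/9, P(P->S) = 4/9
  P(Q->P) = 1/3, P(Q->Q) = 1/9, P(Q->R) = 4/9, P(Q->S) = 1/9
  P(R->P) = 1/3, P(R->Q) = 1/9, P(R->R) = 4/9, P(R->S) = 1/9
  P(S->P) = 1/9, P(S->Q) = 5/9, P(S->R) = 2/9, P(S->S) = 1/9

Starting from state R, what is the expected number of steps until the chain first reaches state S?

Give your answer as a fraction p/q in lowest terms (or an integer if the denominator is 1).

Let h_i = expected steps to first reach S from state i.
Boundary: h_S = 0.
First-step equations for the other states:
  h_P = 1 + 1/3*h_P + 1/9*h_Q + 1/9*h_R + 4/9*h_S
  h_Q = 1 + 1/3*h_P + 1/9*h_Q + 4/9*h_R + 1/9*h_S
  h_R = 1 + 1/3*h_P + 1/9*h_Q + 4/9*h_R + 1/9*h_S

Substituting h_S = 0 and rearranging gives the linear system (I - Q) h = 1:
  [2/3, -1/9, -1/9] . (h_P, h_Q, h_R) = 1
  [-1/3, 8/9, -4/9] . (h_P, h_Q, h_R) = 1
  [-1/3, -1/9, 5/9] . (h_P, h_Q, h_R) = 1

Solving yields:
  h_P = 3
  h_Q = 9/2
  h_R = 9/2

Starting state is R, so the expected hitting time is h_R = 9/2.

Answer: 9/2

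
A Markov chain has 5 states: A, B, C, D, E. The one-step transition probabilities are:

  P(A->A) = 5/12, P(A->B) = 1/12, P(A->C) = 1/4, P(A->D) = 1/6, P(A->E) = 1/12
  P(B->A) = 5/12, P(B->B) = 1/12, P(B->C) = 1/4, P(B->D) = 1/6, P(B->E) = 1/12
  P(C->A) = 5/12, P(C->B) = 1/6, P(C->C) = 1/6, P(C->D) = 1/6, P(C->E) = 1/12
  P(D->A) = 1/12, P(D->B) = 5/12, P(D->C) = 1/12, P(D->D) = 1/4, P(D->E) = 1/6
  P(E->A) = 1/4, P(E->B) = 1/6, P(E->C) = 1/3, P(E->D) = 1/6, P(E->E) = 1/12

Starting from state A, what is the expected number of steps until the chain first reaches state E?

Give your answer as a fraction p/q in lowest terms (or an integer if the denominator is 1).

Answer: 132/13

Derivation:
Let h_i = expected steps to first reach E from state i.
Boundary: h_E = 0.
First-step equations for the other states:
  h_A = 1 + 5/12*h_A + 1/12*h_B + 1/4*h_C + 1/6*h_D + 1/12*h_E
  h_B = 1 + 5/12*h_A + 1/12*h_B + 1/4*h_C + 1/6*h_D + 1/12*h_E
  h_C = 1 + 5/12*h_A + 1/6*h_B + 1/6*h_C + 1/6*h_D + 1/12*h_E
  h_D = 1 + 1/12*h_A + 5/12*h_B + 1/12*h_C + 1/4*h_D + 1/6*h_E

Substituting h_E = 0 and rearranging gives the linear system (I - Q) h = 1:
  [7/12, -1/12, -1/4, -1/6] . (h_A, h_B, h_C, h_D) = 1
  [-5/12, 11/12, -1/4, -1/6] . (h_A, h_B, h_C, h_D) = 1
  [-5/12, -1/6, 5/6, -1/6] . (h_A, h_B, h_C, h_D) = 1
  [-1/12, -5/12, -1/12, 3/4] . (h_A, h_B, h_C, h_D) = 1

Solving yields:
  h_A = 132/13
  h_B = 132/13
  h_C = 132/13
  h_D = 120/13

Starting state is A, so the expected hitting time is h_A = 132/13.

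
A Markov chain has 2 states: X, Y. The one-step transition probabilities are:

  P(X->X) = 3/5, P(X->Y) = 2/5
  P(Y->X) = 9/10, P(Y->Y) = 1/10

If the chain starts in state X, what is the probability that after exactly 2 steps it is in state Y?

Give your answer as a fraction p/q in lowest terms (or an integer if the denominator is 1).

Computing P^2 by repeated multiplication:
P^1 =
  X: [3/5, 2/5]
  Y: [9/10, 1/10]
P^2 =
  X: [18/25, 7/25]
  Y: [63/100, 37/100]

(P^2)[X -> Y] = 7/25

Answer: 7/25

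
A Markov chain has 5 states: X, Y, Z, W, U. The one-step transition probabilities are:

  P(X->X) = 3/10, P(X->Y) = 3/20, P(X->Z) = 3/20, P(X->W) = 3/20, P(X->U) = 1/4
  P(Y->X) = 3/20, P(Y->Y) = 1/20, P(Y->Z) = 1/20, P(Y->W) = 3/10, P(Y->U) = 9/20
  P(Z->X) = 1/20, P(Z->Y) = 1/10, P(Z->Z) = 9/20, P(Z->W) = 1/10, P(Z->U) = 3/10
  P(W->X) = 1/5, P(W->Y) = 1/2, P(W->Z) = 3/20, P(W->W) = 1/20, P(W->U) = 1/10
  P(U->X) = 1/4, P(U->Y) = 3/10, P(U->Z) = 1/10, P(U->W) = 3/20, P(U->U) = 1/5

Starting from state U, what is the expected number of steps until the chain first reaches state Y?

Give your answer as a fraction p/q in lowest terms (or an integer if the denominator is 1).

Let h_i = expected steps to first reach Y from state i.
Boundary: h_Y = 0.
First-step equations for the other states:
  h_X = 1 + 3/10*h_X + 3/20*h_Y + 3/20*h_Z + 3/20*h_W + 1/4*h_U
  h_Z = 1 + 1/20*h_X + 1/10*h_Y + 9/20*h_Z + 1/10*h_W + 3/10*h_U
  h_W = 1 + 1/5*h_X + 1/2*h_Y + 3/20*h_Z + 1/20*h_W + 1/10*h_U
  h_U = 1 + 1/4*h_X + 3/10*h_Y + 1/10*h_Z + 3/20*h_W + 1/5*h_U

Substituting h_Y = 0 and rearranging gives the linear system (I - Q) h = 1:
  [7/10, -3/20, -3/20, -1/4] . (h_X, h_Z, h_W, h_U) = 1
  [-1/20, 11/20, -1/10, -3/10] . (h_X, h_Z, h_W, h_U) = 1
  [-1/5, -3/20, 19/20, -1/10] . (h_X, h_Z, h_W, h_U) = 1
  [-1/4, -1/10, -3/20, 4/5] . (h_X, h_Z, h_W, h_U) = 1

Solving yields:
  h_X = 12986/2845
  h_Z = 14054/2845
  h_W = 9114/2845
  h_U = 2216/569

Starting state is U, so the expected hitting time is h_U = 2216/569.

Answer: 2216/569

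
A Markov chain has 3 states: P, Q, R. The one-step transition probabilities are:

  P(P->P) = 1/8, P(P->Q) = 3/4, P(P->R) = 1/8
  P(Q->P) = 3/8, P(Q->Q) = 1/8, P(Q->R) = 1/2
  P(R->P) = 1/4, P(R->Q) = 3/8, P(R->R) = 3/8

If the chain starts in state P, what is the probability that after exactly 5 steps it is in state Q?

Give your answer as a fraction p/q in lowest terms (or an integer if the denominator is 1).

Computing P^5 by repeated multiplication:
P^1 =
  P: [1/8, 3/4, 1/8]
  Q: [3/8, 1/8, 1/2]
  R: [1/4, 3/8, 3/8]
P^2 =
  P: [21/64, 15/64, 7/16]
  Q: [7/32, 31/64, 19/64]
  R: [17/64, 3/8, 23/64]
P^3 =
  P: [61/256, 225/512, 165/512]
  Q: [145/512, 43/128, 195/512]
  R: [135/512, 195/512, 91/256]
P^4 =
  P: [1127/4096, 363/1024, 1517/4096]
  Q: [1051/4096, 1627/4096, 709/2048]
  R: [271/1024, 1551/4096, 1461/4096]
P^5 =
  P: [8517/32768, 12765/32768, 5743/16384]
  Q: [137/512, 12187/32768, 11813/32768]
  R: [8659/32768, 6219/16384, 11671/32768]

(P^5)[P -> Q] = 12765/32768

Answer: 12765/32768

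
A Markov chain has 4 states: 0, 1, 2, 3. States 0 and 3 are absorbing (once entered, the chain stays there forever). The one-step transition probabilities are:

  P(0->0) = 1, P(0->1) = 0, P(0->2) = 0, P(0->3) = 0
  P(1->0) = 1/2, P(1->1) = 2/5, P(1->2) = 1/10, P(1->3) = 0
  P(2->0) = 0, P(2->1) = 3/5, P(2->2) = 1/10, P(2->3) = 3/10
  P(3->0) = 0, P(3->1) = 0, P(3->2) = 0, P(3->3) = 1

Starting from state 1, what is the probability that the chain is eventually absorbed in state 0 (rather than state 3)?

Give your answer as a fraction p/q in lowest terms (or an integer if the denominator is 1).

Let a_i = P(absorbed in 0 | start in state i).
Boundary conditions: a_0 = 1, a_3 = 0.
For each transient state i, a_i = sum_j P(i->j) * a_j:
  a_1 = 1/2*a_0 + 2/5*a_1 + 1/10*a_2 + 0*a_3
  a_2 = 0*a_0 + 3/5*a_1 + 1/10*a_2 + 3/10*a_3

Substituting a_0 = 1 and a_3 = 0, rearrange to (I - Q) a = r where r[i] = P(i -> 0):
  [3/5, -1/10] . (a_1, a_2) = 1/2
  [-3/5, 9/10] . (a_1, a_2) = 0

Solving yields:
  a_1 = 15/16
  a_2 = 5/8

Starting state is 1, so the absorption probability is a_1 = 15/16.

Answer: 15/16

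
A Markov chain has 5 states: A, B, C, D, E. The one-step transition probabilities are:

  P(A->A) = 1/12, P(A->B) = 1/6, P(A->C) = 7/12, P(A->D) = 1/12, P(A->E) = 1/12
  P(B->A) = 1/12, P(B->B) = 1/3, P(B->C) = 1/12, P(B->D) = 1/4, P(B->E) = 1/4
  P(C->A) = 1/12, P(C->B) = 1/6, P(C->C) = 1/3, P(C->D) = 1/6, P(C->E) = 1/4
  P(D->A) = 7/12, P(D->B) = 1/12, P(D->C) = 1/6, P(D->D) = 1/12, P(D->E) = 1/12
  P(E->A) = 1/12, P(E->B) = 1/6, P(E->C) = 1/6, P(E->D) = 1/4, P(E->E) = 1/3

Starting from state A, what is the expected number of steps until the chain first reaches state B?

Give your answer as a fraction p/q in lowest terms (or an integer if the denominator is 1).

Let h_i = expected steps to first reach B from state i.
Boundary: h_B = 0.
First-step equations for the other states:
  h_A = 1 + 1/12*h_A + 1/6*h_B + 7/12*h_C + 1/12*h_D + 1/12*h_E
  h_C = 1 + 1/12*h_A + 1/6*h_B + 1/3*h_C + 1/6*h_D + 1/4*h_E
  h_D = 1 + 7/12*h_A + 1/12*h_B + 1/6*h_C + 1/12*h_D + 1/12*h_E
  h_E = 1 + 1/12*h_A + 1/6*h_B + 1/6*h_C + 1/4*h_D + 1/3*h_E

Substituting h_B = 0 and rearranging gives the linear system (I - Q) h = 1:
  [11/12, -7/12, -1/12, -1/12] . (h_A, h_C, h_D, h_E) = 1
  [-1/12, 2/3, -1/6, -1/4] . (h_A, h_C, h_D, h_E) = 1
  [-7/12, -1/6, 11/12, -1/12] . (h_A, h_C, h_D, h_E) = 1
  [-1/12, -1/6, -1/4, 2/3] . (h_A, h_C, h_D, h_E) = 1

Solving yields:
  h_A = 21660/3349
  h_C = 21816/3349
  h_D = 23400/3349
  h_E = 21960/3349

Starting state is A, so the expected hitting time is h_A = 21660/3349.

Answer: 21660/3349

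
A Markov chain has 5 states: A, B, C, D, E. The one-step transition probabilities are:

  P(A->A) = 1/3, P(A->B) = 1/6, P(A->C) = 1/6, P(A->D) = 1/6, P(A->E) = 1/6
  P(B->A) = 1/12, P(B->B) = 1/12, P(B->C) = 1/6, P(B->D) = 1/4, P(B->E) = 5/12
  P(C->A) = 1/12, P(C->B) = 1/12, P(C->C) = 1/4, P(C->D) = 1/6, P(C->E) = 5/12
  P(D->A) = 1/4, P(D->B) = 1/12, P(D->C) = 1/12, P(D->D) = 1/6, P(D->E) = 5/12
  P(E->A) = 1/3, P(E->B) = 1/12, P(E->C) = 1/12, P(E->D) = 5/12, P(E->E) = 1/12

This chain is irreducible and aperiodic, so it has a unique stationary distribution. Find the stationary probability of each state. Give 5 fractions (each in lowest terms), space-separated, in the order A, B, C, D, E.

The stationary distribution satisfies pi = pi * P, i.e.:
  pi_A = 1/3*pi_A + 1/12*pi_B + 1/12*pi_C + 1/4*pi_D + 1/3*pi_E
  pi_B = 1/6*pi_A + 1/12*pi_B + 1/12*pi_C + 1/12*pi_D + 1/12*pi_E
  pi_C = 1/6*pi_A + 1/6*pi_B + 1/4*pi_C + 1/12*pi_D + 1/12*pi_E
  pi_D = 1/6*pi_A + 1/4*pi_B + 1/6*pi_C + 1/6*pi_D + 5/12*pi_E
  pi_E = 1/6*pi_A + 5/12*pi_B + 5/12*pi_C + 5/12*pi_D + 1/12*pi_E
with normalization: pi_A + pi_B + pi_C + pi_D + pi_E = 1.

Using the first 4 balance equations plus normalization, the linear system A*pi = b is:
  [-2/3, 1/12, 1/12, 1/4, 1/3] . pi = 0
  [1/6, -11/12, 1/12, 1/12, 1/12] . pi = 0
  [1/6, 1/6, -3/4, 1/12, 1/12] . pi = 0
  [1/6, 1/4, 1/6, -5/6, 5/12] . pi = 0
  [1, 1, 1, 1, 1] . pi = 1

Solving yields:
  pi_A = 703/2777
  pi_B = 290/2777
  pi_C = 377/2777
  pi_D = 671/2777
  pi_E = 736/2777

Verification (pi * P):
  703/2777*1/3 + 290/2777*1/12 + 377/2777*1/12 + 671/2777*1/4 + 736/2777*1/3 = 703/2777 = pi_A  (ok)
  703/2777*1/6 + 290/2777*1/12 + 377/2777*1/12 + 671/2777*1/12 + 736/2777*1/12 = 290/2777 = pi_B  (ok)
  703/2777*1/6 + 290/2777*1/6 + 377/2777*1/4 + 671/2777*1/12 + 736/2777*1/12 = 377/2777 = pi_C  (ok)
  703/2777*1/6 + 290/2777*1/4 + 377/2777*1/6 + 671/2777*1/6 + 736/2777*5/12 = 671/2777 = pi_D  (ok)
  703/2777*1/6 + 290/2777*5/12 + 377/2777*5/12 + 671/2777*5/12 + 736/2777*1/12 = 736/2777 = pi_E  (ok)

Answer: 703/2777 290/2777 377/2777 671/2777 736/2777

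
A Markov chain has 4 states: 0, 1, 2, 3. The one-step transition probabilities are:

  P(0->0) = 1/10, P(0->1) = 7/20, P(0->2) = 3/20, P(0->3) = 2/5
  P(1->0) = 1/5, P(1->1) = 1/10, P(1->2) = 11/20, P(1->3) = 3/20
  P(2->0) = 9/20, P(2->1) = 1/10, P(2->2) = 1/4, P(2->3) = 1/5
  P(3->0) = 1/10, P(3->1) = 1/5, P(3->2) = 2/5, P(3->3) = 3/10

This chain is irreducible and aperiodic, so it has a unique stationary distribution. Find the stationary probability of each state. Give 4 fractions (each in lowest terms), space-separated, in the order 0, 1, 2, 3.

The stationary distribution satisfies pi = pi * P, i.e.:
  pi_0 = 1/10*pi_0 + 1/5*pi_1 + 9/20*pi_2 + 1/10*pi_3
  pi_1 = 7/20*pi_0 + 1/10*pi_1 + 1/10*pi_2 + 1/5*pi_3
  pi_2 = 3/20*pi_0 + 11/20*pi_1 + 1/4*pi_2 + 2/5*pi_3
  pi_3 = 2/5*pi_0 + 3/20*pi_1 + 1/5*pi_2 + 3/10*pi_3
with normalization: pi_0 + pi_1 + pi_2 + pi_3 = 1.

Using the first 3 balance equations plus normalization, the linear system A*pi = b is:
  [-9/10, 1/5, 9/20, 1/10] . pi = 0
  [7/20, -9/10, 1/10, 1/5] . pi = 0
  [3/20, 11/20, -3/4, 2/5] . pi = 0
  [1, 1, 1, 1] . pi = 1

Solving yields:
  pi_0 = 2492/10789
  pi_1 = 1986/10789
  pi_2 = 3470/10789
  pi_3 = 2841/10789

Verification (pi * P):
  2492/10789*1/10 + 1986/10789*1/5 + 3470/10789*9/20 + 2841/10789*1/10 = 2492/10789 = pi_0  (ok)
  2492/10789*7/20 + 1986/10789*1/10 + 3470/10789*1/10 + 2841/10789*1/5 = 1986/10789 = pi_1  (ok)
  2492/10789*3/20 + 1986/10789*11/20 + 3470/10789*1/4 + 2841/10789*2/5 = 3470/10789 = pi_2  (ok)
  2492/10789*2/5 + 1986/10789*3/20 + 3470/10789*1/5 + 2841/10789*3/10 = 2841/10789 = pi_3  (ok)

Answer: 2492/10789 1986/10789 3470/10789 2841/10789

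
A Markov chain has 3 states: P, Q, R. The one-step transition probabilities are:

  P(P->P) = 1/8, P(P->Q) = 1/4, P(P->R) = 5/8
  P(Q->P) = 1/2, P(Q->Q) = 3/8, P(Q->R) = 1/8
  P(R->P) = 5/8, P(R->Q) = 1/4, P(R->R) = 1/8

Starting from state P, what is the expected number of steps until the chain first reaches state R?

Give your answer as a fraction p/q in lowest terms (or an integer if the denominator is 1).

Answer: 56/27

Derivation:
Let h_i = expected steps to first reach R from state i.
Boundary: h_R = 0.
First-step equations for the other states:
  h_P = 1 + 1/8*h_P + 1/4*h_Q + 5/8*h_R
  h_Q = 1 + 1/2*h_P + 3/8*h_Q + 1/8*h_R

Substituting h_R = 0 and rearranging gives the linear system (I - Q) h = 1:
  [7/8, -1/4] . (h_P, h_Q) = 1
  [-1/2, 5/8] . (h_P, h_Q) = 1

Solving yields:
  h_P = 56/27
  h_Q = 88/27

Starting state is P, so the expected hitting time is h_P = 56/27.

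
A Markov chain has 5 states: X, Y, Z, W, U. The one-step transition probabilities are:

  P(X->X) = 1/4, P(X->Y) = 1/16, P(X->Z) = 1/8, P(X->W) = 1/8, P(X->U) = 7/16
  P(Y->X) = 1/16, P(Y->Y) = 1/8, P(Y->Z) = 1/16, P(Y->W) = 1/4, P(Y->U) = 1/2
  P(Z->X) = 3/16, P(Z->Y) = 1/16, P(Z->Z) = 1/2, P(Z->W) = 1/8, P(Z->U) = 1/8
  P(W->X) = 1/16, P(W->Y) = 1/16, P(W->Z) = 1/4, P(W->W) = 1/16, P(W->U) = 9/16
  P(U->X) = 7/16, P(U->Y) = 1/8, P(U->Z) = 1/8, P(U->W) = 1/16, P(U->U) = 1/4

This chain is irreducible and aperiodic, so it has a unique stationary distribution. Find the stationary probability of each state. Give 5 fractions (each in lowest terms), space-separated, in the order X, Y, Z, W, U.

Answer: 12627/48325 856/9665 10288/48325 1051/9665 635/1933

Derivation:
The stationary distribution satisfies pi = pi * P, i.e.:
  pi_X = 1/4*pi_X + 1/16*pi_Y + 3/16*pi_Z + 1/16*pi_W + 7/16*pi_U
  pi_Y = 1/16*pi_X + 1/8*pi_Y + 1/16*pi_Z + 1/16*pi_W + 1/8*pi_U
  pi_Z = 1/8*pi_X + 1/16*pi_Y + 1/2*pi_Z + 1/4*pi_W + 1/8*pi_U
  pi_W = 1/8*pi_X + 1/4*pi_Y + 1/8*pi_Z + 1/16*pi_W + 1/16*pi_U
  pi_U = 7/16*pi_X + 1/2*pi_Y + 1/8*pi_Z + 9/16*pi_W + 1/4*pi_U
with normalization: pi_X + pi_Y + pi_Z + pi_W + pi_U = 1.

Using the first 4 balance equations plus normalization, the linear system A*pi = b is:
  [-3/4, 1/16, 3/16, 1/16, 7/16] . pi = 0
  [1/16, -7/8, 1/16, 1/16, 1/8] . pi = 0
  [1/8, 1/16, -1/2, 1/4, 1/8] . pi = 0
  [1/8, 1/4, 1/8, -15/16, 1/16] . pi = 0
  [1, 1, 1, 1, 1] . pi = 1

Solving yields:
  pi_X = 12627/48325
  pi_Y = 856/9665
  pi_Z = 10288/48325
  pi_W = 1051/9665
  pi_U = 635/1933

Verification (pi * P):
  12627/48325*1/4 + 856/9665*1/16 + 10288/48325*3/16 + 1051/9665*1/16 + 635/1933*7/16 = 12627/48325 = pi_X  (ok)
  12627/48325*1/16 + 856/9665*1/8 + 10288/48325*1/16 + 1051/9665*1/16 + 635/1933*1/8 = 856/9665 = pi_Y  (ok)
  12627/48325*1/8 + 856/9665*1/16 + 10288/48325*1/2 + 1051/9665*1/4 + 635/1933*1/8 = 10288/48325 = pi_Z  (ok)
  12627/48325*1/8 + 856/9665*1/4 + 10288/48325*1/8 + 1051/9665*1/16 + 635/1933*1/16 = 1051/9665 = pi_W  (ok)
  12627/48325*7/16 + 856/9665*1/2 + 10288/48325*1/8 + 1051/9665*9/16 + 635/1933*1/4 = 635/1933 = pi_U  (ok)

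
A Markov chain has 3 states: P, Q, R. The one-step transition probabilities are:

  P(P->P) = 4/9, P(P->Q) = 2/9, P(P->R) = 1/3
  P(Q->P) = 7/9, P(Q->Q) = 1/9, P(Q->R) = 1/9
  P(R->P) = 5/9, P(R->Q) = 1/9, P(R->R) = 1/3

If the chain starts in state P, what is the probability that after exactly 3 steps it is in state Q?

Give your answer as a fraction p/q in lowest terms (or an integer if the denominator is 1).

Answer: 14/81

Derivation:
Computing P^3 by repeated multiplication:
P^1 =
  P: [4/9, 2/9, 1/3]
  Q: [7/9, 1/9, 1/9]
  R: [5/9, 1/9, 1/3]
P^2 =
  P: [5/9, 13/81, 23/81]
  Q: [40/81, 16/81, 25/81]
  R: [14/27, 14/81, 25/81]
P^3 =
  P: [386/729, 14/81, 217/729]
  Q: [397/729, 121/729, 211/729]
  R: [391/729, 41/243, 215/729]

(P^3)[P -> Q] = 14/81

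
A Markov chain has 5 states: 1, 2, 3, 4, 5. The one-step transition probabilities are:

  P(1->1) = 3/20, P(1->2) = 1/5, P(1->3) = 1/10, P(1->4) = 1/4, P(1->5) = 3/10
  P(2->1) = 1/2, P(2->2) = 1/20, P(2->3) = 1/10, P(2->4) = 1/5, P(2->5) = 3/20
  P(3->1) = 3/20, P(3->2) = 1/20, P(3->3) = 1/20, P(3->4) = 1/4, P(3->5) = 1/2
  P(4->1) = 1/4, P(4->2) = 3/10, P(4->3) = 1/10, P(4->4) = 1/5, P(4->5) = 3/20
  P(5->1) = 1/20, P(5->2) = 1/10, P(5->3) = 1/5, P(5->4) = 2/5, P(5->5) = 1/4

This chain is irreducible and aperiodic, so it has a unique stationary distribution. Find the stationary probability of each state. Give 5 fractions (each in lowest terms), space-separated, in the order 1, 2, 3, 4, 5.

Answer: 4403/21185 16949/105925 2517/21185 56317/211850 10487/42370

Derivation:
The stationary distribution satisfies pi = pi * P, i.e.:
  pi_1 = 3/20*pi_1 + 1/2*pi_2 + 3/20*pi_3 + 1/4*pi_4 + 1/20*pi_5
  pi_2 = 1/5*pi_1 + 1/20*pi_2 + 1/20*pi_3 + 3/10*pi_4 + 1/10*pi_5
  pi_3 = 1/10*pi_1 + 1/10*pi_2 + 1/20*pi_3 + 1/10*pi_4 + 1/5*pi_5
  pi_4 = 1/4*pi_1 + 1/5*pi_2 + 1/4*pi_3 + 1/5*pi_4 + 2/5*pi_5
  pi_5 = 3/10*pi_1 + 3/20*pi_2 + 1/2*pi_3 + 3/20*pi_4 + 1/4*pi_5
with normalization: pi_1 + pi_2 + pi_3 + pi_4 + pi_5 = 1.

Using the first 4 balance equations plus normalization, the linear system A*pi = b is:
  [-17/20, 1/2, 3/20, 1/4, 1/20] . pi = 0
  [1/5, -19/20, 1/20, 3/10, 1/10] . pi = 0
  [1/10, 1/10, -19/20, 1/10, 1/5] . pi = 0
  [1/4, 1/5, 1/4, -4/5, 2/5] . pi = 0
  [1, 1, 1, 1, 1] . pi = 1

Solving yields:
  pi_1 = 4403/21185
  pi_2 = 16949/105925
  pi_3 = 2517/21185
  pi_4 = 56317/211850
  pi_5 = 10487/42370

Verification (pi * P):
  4403/21185*3/20 + 16949/105925*1/2 + 2517/21185*3/20 + 56317/211850*1/4 + 10487/42370*1/20 = 4403/21185 = pi_1  (ok)
  4403/21185*1/5 + 16949/105925*1/20 + 2517/21185*1/20 + 56317/211850*3/10 + 10487/42370*1/10 = 16949/105925 = pi_2  (ok)
  4403/21185*1/10 + 16949/105925*1/10 + 2517/21185*1/20 + 56317/211850*1/10 + 10487/42370*1/5 = 2517/21185 = pi_3  (ok)
  4403/21185*1/4 + 16949/105925*1/5 + 2517/21185*1/4 + 56317/211850*1/5 + 10487/42370*2/5 = 56317/211850 = pi_4  (ok)
  4403/21185*3/10 + 16949/105925*3/20 + 2517/21185*1/2 + 56317/211850*3/20 + 10487/42370*1/4 = 10487/42370 = pi_5  (ok)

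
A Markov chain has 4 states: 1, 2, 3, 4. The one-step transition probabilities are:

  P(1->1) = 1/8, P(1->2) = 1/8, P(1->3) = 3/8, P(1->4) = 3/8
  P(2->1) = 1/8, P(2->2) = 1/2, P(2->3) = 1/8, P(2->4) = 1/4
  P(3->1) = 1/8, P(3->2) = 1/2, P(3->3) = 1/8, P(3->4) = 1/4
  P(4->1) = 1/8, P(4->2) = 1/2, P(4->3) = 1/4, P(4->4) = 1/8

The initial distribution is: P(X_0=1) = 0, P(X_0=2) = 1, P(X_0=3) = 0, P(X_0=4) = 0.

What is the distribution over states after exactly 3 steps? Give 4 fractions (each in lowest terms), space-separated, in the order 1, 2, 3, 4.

Answer: 1/8 29/64 95/512 121/512

Derivation:
Propagating the distribution step by step (d_{t+1} = d_t * P):
d_0 = (1=0, 2=1, 3=0, 4=0)
  d_1[1] = 0*1/8 + 1*1/8 + 0*1/8 + 0*1/8 = 1/8
  d_1[2] = 0*1/8 + 1*1/2 + 0*1/2 + 0*1/2 = 1/2
  d_1[3] = 0*3/8 + 1*1/8 + 0*1/8 + 0*1/4 = 1/8
  d_1[4] = 0*3/8 + 1*1/4 + 0*1/4 + 0*1/8 = 1/4
d_1 = (1=1/8, 2=1/2, 3=1/8, 4=1/4)
  d_2[1] = 1/8*1/8 + 1/2*1/8 + 1/8*1/8 + 1/4*1/8 = 1/8
  d_2[2] = 1/8*1/8 + 1/2*1/2 + 1/8*1/2 + 1/4*1/2 = 29/64
  d_2[3] = 1/8*3/8 + 1/2*1/8 + 1/8*1/8 + 1/4*1/4 = 3/16
  d_2[4] = 1/8*3/8 + 1/2*1/4 + 1/8*1/4 + 1/4*1/8 = 15/64
d_2 = (1=1/8, 2=29/64, 3=3/16, 4=15/64)
  d_3[1] = 1/8*1/8 + 29/64*1/8 + 3/16*1/8 + 15/64*1/8 = 1/8
  d_3[2] = 1/8*1/8 + 29/64*1/2 + 3/16*1/2 + 15/64*1/2 = 29/64
  d_3[3] = 1/8*3/8 + 29/64*1/8 + 3/16*1/8 + 15/64*1/4 = 95/512
  d_3[4] = 1/8*3/8 + 29/64*1/4 + 3/16*1/4 + 15/64*1/8 = 121/512
d_3 = (1=1/8, 2=29/64, 3=95/512, 4=121/512)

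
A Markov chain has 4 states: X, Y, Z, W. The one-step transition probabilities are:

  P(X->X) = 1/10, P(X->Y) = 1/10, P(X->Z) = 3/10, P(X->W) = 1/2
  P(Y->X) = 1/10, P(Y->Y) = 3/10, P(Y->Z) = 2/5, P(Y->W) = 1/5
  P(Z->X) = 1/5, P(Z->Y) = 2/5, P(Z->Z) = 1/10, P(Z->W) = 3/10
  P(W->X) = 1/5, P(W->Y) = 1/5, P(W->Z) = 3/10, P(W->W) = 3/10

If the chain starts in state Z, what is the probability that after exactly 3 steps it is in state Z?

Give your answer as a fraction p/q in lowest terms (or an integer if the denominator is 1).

Computing P^3 by repeated multiplication:
P^1 =
  X: [1/10, 1/10, 3/10, 1/2]
  Y: [1/10, 3/10, 2/5, 1/5]
  Z: [1/5, 2/5, 1/10, 3/10]
  W: [1/5, 1/5, 3/10, 3/10]
P^2 =
  X: [9/50, 13/50, 1/4, 31/100]
  Y: [4/25, 3/10, 1/4, 29/100]
  Z: [7/50, 6/25, 8/25, 3/10]
  W: [4/25, 13/50, 13/50, 8/25]
P^3 =
  X: [39/250, 129/500, 69/250, 31/100]
  Y: [77/500, 33/125, 7/25, 151/500]
  Z: [81/500, 137/500, 13/50, 38/125]
  W: [79/500, 131/500, 137/500, 153/500]

(P^3)[Z -> Z] = 13/50

Answer: 13/50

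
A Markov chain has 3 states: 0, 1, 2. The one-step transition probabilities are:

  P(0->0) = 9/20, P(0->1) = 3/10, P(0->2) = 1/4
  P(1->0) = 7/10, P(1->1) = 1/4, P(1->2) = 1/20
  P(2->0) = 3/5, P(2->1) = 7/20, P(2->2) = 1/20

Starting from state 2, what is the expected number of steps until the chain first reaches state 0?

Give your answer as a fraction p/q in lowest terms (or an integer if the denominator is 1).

Answer: 220/139

Derivation:
Let h_i = expected steps to first reach 0 from state i.
Boundary: h_0 = 0.
First-step equations for the other states:
  h_1 = 1 + 7/10*h_0 + 1/4*h_1 + 1/20*h_2
  h_2 = 1 + 3/5*h_0 + 7/20*h_1 + 1/20*h_2

Substituting h_0 = 0 and rearranging gives the linear system (I - Q) h = 1:
  [3/4, -1/20] . (h_1, h_2) = 1
  [-7/20, 19/20] . (h_1, h_2) = 1

Solving yields:
  h_1 = 200/139
  h_2 = 220/139

Starting state is 2, so the expected hitting time is h_2 = 220/139.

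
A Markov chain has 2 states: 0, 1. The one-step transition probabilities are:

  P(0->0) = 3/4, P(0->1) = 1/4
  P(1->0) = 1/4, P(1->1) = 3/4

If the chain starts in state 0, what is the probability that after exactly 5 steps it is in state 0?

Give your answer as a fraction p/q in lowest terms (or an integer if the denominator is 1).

Computing P^5 by repeated multiplication:
P^1 =
  0: [3/4, 1/4]
  1: [1/4, 3/4]
P^2 =
  0: [5/8, 3/8]
  1: [3/8, 5/8]
P^3 =
  0: [9/16, 7/16]
  1: [7/16, 9/16]
P^4 =
  0: [17/32, 15/32]
  1: [15/32, 17/32]
P^5 =
  0: [33/64, 31/64]
  1: [31/64, 33/64]

(P^5)[0 -> 0] = 33/64

Answer: 33/64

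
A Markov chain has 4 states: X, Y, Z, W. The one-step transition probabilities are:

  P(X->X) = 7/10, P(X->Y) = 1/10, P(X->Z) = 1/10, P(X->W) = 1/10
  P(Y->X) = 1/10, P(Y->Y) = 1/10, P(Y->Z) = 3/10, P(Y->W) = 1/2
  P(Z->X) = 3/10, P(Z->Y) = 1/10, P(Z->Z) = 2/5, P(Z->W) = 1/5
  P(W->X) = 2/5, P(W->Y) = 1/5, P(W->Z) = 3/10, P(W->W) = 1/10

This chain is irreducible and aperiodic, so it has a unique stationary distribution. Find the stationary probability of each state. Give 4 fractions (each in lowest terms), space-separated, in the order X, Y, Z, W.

Answer: 159/325 38/325 73/325 11/65

Derivation:
The stationary distribution satisfies pi = pi * P, i.e.:
  pi_X = 7/10*pi_X + 1/10*pi_Y + 3/10*pi_Z + 2/5*pi_W
  pi_Y = 1/10*pi_X + 1/10*pi_Y + 1/10*pi_Z + 1/5*pi_W
  pi_Z = 1/10*pi_X + 3/10*pi_Y + 2/5*pi_Z + 3/10*pi_W
  pi_W = 1/10*pi_X + 1/2*pi_Y + 1/5*pi_Z + 1/10*pi_W
with normalization: pi_X + pi_Y + pi_Z + pi_W = 1.

Using the first 3 balance equations plus normalization, the linear system A*pi = b is:
  [-3/10, 1/10, 3/10, 2/5] . pi = 0
  [1/10, -9/10, 1/10, 1/5] . pi = 0
  [1/10, 3/10, -3/5, 3/10] . pi = 0
  [1, 1, 1, 1] . pi = 1

Solving yields:
  pi_X = 159/325
  pi_Y = 38/325
  pi_Z = 73/325
  pi_W = 11/65

Verification (pi * P):
  159/325*7/10 + 38/325*1/10 + 73/325*3/10 + 11/65*2/5 = 159/325 = pi_X  (ok)
  159/325*1/10 + 38/325*1/10 + 73/325*1/10 + 11/65*1/5 = 38/325 = pi_Y  (ok)
  159/325*1/10 + 38/325*3/10 + 73/325*2/5 + 11/65*3/10 = 73/325 = pi_Z  (ok)
  159/325*1/10 + 38/325*1/2 + 73/325*1/5 + 11/65*1/10 = 11/65 = pi_W  (ok)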